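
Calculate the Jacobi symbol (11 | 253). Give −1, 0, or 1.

Reciprocity: 11 ≡ 3 and 253 ≡ 1 (mod 4), so (11/253) = +(253/11).
Reduce top mod 11: now compute (0/11).
Top reduces to 0: gcd > 1, so the symbol is 0.

0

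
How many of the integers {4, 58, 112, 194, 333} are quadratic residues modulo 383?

(4/383) = +1 → QR.
(58/383) = +1 → QR.
(112/383) = +1 → QR.
(194/383) = -1 → non-residue.
(333/383) = -1 → non-residue.
Total quadratic residues among the 5: 3.

3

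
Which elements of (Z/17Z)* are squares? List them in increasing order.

1 2 4 8 9 13 15 16

Square k = 1,…,8 (k and 17−k give the same square):
1²=1, 2²=4, 3²=9, 4²=16, 5²≡8, 6²≡2, 7²≡15, 8²≡13 (mod 17).
So the quadratic residues mod 17 are {1, 2, 4, 8, 9, 13, 15, 16}.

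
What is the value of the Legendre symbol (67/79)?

1

Euler's criterion: (67/79) ≡ 67^39 (mod 79).
67^2 ≡ 65 (mod 79)
67^4 ≡ 38 (mod 79)
67^8 ≡ 22 (mod 79)
67^16 ≡ 10 (mod 79)
67^32 ≡ 21 (mod 79)
67^39 = 67^(32+4+2+1) ≡ 1 (mod 79).
Result is 1, so (67/79) = 1.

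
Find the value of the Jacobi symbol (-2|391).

-1

First reduce: -2 ≡ 389 (mod 391).
Reciprocity: 389 ≡ 1 and 391 ≡ 3 (mod 4), so (389/391) = +(391/389).
Reduce top mod 389: now compute (2/389).
Pull out 2: since 389 ≡ 5 (mod 8), (2/389) = -1.
Reached (1/389) = 1. Collecting the sign flips along the way, the symbol is -1.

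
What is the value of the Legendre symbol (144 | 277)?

Pull out 2^4: since 277 ≡ 5 (mod 8), (2/277) = -1, so (2/277)^4 = +1.
Reciprocity: 9 ≡ 1 and 277 ≡ 1 (mod 4), so (9/277) = +(277/9).
Reduce top mod 9: now compute (7/9).
Reciprocity: 7 ≡ 3 and 9 ≡ 1 (mod 4), so (7/9) = +(9/7).
Reduce top mod 7: now compute (2/7).
Pull out 2: since 7 ≡ 7 (mod 8), (2/7) = +1.
Reached (1/7) = 1. Collecting the sign flips along the way, the symbol is +1.

1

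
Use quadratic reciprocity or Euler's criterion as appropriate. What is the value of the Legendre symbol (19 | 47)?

-1

Reciprocity: 19 ≡ 3 and 47 ≡ 3 (mod 4), so (19/47) = −(47/19).
Reduce top mod 19: now compute (9/19).
Reciprocity: 9 ≡ 1 and 19 ≡ 3 (mod 4), so (9/19) = +(19/9).
Reduce top mod 9: now compute (1/9).
Reached (1/9) = 1. Collecting the sign flips along the way, the symbol is -1.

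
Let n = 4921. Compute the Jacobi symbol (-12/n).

First reduce: -12 ≡ 4909 (mod 4921).
Reciprocity: 4909 ≡ 1 and 4921 ≡ 1 (mod 4), so (4909/4921) = +(4921/4909).
Reduce top mod 4909: now compute (12/4909).
Pull out 2^2: since 4909 ≡ 5 (mod 8), (2/4909) = -1, so (2/4909)^2 = +1.
Reciprocity: 3 ≡ 3 and 4909 ≡ 1 (mod 4), so (3/4909) = +(4909/3).
Reduce top mod 3: now compute (1/3).
Reached (1/3) = 1. Collecting the sign flips along the way, the symbol is +1.

1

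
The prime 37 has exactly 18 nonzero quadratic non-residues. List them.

2, 5, 6, 8, 13, 14, 15, 17, 18, 19, 20, 22, 23, 24, 29, 31, 32, 35

Square k = 1,…,18 (k and 37−k give the same square):
1²=1, 2²=4, 3²=9, 4²=16, 5²=25, 6²=36, 7²≡12, 8²≡27, 9²≡7, 10²≡26, 11²≡10, 12²≡33, 13²≡21, 14²≡11, 15²≡3, 16²≡34, 17²≡30, 18²≡28 (mod 37).
The residues are {1, 3, 4, 7, 9, 10, 11, 12, 16, 21, 25, 26, 27, 28, 30, 33, 34, 36}; the non-residues are the remaining 18 nonzero classes.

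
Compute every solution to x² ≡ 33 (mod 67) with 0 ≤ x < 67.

Since 67 ≡ 3 (mod 4), a square root of 33 is 33^((67+1)/4) = 33^17 mod 67.
Repeated squaring: 33^2≡17, 33^4≡21, 33^8≡39, 33^16≡47 (mod 67).
33^17 = 33^(16+1) ≡ 10 (mod 67).
Check: 10² = 100 ≡ 33 (mod 67). The two roots are 10 and 57.

10, 57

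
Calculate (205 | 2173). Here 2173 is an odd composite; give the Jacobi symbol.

0

Reciprocity: 205 ≡ 1 and 2173 ≡ 1 (mod 4), so (205/2173) = +(2173/205).
Reduce top mod 205: now compute (123/205).
Reciprocity: 123 ≡ 3 and 205 ≡ 1 (mod 4), so (123/205) = +(205/123).
Reduce top mod 123: now compute (82/123).
Pull out 2: since 123 ≡ 3 (mod 8), (2/123) = -1.
Reciprocity: 41 ≡ 1 and 123 ≡ 3 (mod 4), so (41/123) = +(123/41).
Reduce top mod 41: now compute (0/41).
Top reduces to 0: gcd > 1, so the symbol is 0.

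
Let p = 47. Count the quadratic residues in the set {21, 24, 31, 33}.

2

(21/47) = +1 → QR.
(24/47) = +1 → QR.
(31/47) = -1 → non-residue.
(33/47) = -1 → non-residue.
Total quadratic residues among the 4: 2.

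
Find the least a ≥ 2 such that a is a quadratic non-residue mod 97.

5

(2/97) = +1, so 2 is a residue.
(3/97) = +1, so 3 is a residue.
(4/97) = +1, so 4 is a residue.
(5/97) = −1, so 5 is the smallest positive non-residue mod 97.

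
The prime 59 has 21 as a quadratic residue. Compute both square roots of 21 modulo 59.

27, 32

Since 59 ≡ 3 (mod 4), a square root of 21 is 21^((59+1)/4) = 21^15 mod 59.
Repeated squaring: 21^2≡28, 21^4≡17, 21^8≡53 (mod 59).
21^15 = 21^(8+4+2+1) ≡ 27 (mod 59).
Check: 27² = 729 ≡ 21 (mod 59). The two roots are 27 and 32.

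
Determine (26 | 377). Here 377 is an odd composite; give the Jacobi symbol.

Pull out 2: since 377 ≡ 1 (mod 8), (2/377) = +1.
Reciprocity: 13 ≡ 1 and 377 ≡ 1 (mod 4), so (13/377) = +(377/13).
Reduce top mod 13: now compute (0/13).
Top reduces to 0: gcd > 1, so the symbol is 0.

0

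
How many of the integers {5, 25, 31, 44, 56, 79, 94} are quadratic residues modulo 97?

5

(5/97) = -1 → non-residue.
(25/97) = +1 → QR.
(31/97) = +1 → QR.
(44/97) = +1 → QR.
(56/97) = -1 → non-residue.
(79/97) = +1 → QR.
(94/97) = +1 → QR.
Total quadratic residues among the 7: 5.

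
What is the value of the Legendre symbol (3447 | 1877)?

-1

First reduce: 3447 ≡ 1570 (mod 1877).
Pull out 2: since 1877 ≡ 5 (mod 8), (2/1877) = -1.
Reciprocity: 785 ≡ 1 and 1877 ≡ 1 (mod 4), so (785/1877) = +(1877/785).
Reduce top mod 785: now compute (307/785).
Reciprocity: 307 ≡ 3 and 785 ≡ 1 (mod 4), so (307/785) = +(785/307).
Reduce top mod 307: now compute (171/307).
Reciprocity: 171 ≡ 3 and 307 ≡ 3 (mod 4), so (171/307) = −(307/171).
Reduce top mod 171: now compute (136/171).
Pull out 2^3: since 171 ≡ 3 (mod 8), (2/171) = -1, so (2/171)^3 = -1.
Reciprocity: 17 ≡ 1 and 171 ≡ 3 (mod 4), so (17/171) = +(171/17).
Reduce top mod 17: now compute (1/17).
Reached (1/17) = 1. Collecting the sign flips along the way, the symbol is -1.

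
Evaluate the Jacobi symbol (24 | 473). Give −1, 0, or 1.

-1

Pull out 2^3: since 473 ≡ 1 (mod 8), (2/473) = +1, so (2/473)^3 = +1.
Reciprocity: 3 ≡ 3 and 473 ≡ 1 (mod 4), so (3/473) = +(473/3).
Reduce top mod 3: now compute (2/3).
Pull out 2: since 3 ≡ 3 (mod 8), (2/3) = -1.
Reached (1/3) = 1. Collecting the sign flips along the way, the symbol is -1.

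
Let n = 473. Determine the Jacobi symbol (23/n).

1

Reciprocity: 23 ≡ 3 and 473 ≡ 1 (mod 4), so (23/473) = +(473/23).
Reduce top mod 23: now compute (13/23).
Reciprocity: 13 ≡ 1 and 23 ≡ 3 (mod 4), so (13/23) = +(23/13).
Reduce top mod 13: now compute (10/13).
Pull out 2: since 13 ≡ 5 (mod 8), (2/13) = -1.
Reciprocity: 5 ≡ 1 and 13 ≡ 1 (mod 4), so (5/13) = +(13/5).
Reduce top mod 5: now compute (3/5).
Reciprocity: 3 ≡ 3 and 5 ≡ 1 (mod 4), so (3/5) = +(5/3).
Reduce top mod 3: now compute (2/3).
Pull out 2: since 3 ≡ 3 (mod 8), (2/3) = -1.
Reached (1/3) = 1. Collecting the sign flips along the way, the symbol is +1.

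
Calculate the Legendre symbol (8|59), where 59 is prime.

Pull out 2^3: since 59 ≡ 3 (mod 8), (2/59) = -1, so (2/59)^3 = -1.
Reached (1/59) = 1. Collecting the sign flips along the way, the symbol is -1.

-1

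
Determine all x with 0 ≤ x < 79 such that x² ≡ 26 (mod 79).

37, 42

Since 79 ≡ 3 (mod 4), a square root of 26 is 26^((79+1)/4) = 26^20 mod 79.
Repeated squaring: 26^2≡44, 26^4≡40, 26^8≡20, 26^16≡5 (mod 79).
26^20 = 26^(16+4) ≡ 42 (mod 79).
Check: 42² = 1764 ≡ 26 (mod 79). The two roots are 37 and 42.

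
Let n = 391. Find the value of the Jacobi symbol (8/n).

1

Pull out 2^3: since 391 ≡ 7 (mod 8), (2/391) = +1, so (2/391)^3 = +1.
Reached (1/391) = 1. Collecting the sign flips along the way, the symbol is +1.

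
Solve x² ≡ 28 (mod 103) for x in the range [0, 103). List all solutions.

50, 53

Since 103 ≡ 3 (mod 4), a square root of 28 is 28^((103+1)/4) = 28^26 mod 103.
Repeated squaring: 28^2≡63, 28^4≡55, 28^8≡38, 28^16≡2 (mod 103).
28^26 = 28^(16+8+2) ≡ 50 (mod 103).
Check: 50² = 2500 ≡ 28 (mod 103). The two roots are 50 and 53.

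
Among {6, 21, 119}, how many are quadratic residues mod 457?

3

(6/457) = +1 → QR.
(21/457) = +1 → QR.
(119/457) = +1 → QR.
Total quadratic residues among the 3: 3.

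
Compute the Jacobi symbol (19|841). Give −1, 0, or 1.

Reciprocity: 19 ≡ 3 and 841 ≡ 1 (mod 4), so (19/841) = +(841/19).
Reduce top mod 19: now compute (5/19).
Reciprocity: 5 ≡ 1 and 19 ≡ 3 (mod 4), so (5/19) = +(19/5).
Reduce top mod 5: now compute (4/5).
Pull out 2^2: since 5 ≡ 5 (mod 8), (2/5) = -1, so (2/5)^2 = +1.
Reached (1/5) = 1. Collecting the sign flips along the way, the symbol is +1.

1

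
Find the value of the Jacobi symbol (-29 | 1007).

1

First reduce: -29 ≡ 978 (mod 1007).
Pull out 2: since 1007 ≡ 7 (mod 8), (2/1007) = +1.
Reciprocity: 489 ≡ 1 and 1007 ≡ 3 (mod 4), so (489/1007) = +(1007/489).
Reduce top mod 489: now compute (29/489).
Reciprocity: 29 ≡ 1 and 489 ≡ 1 (mod 4), so (29/489) = +(489/29).
Reduce top mod 29: now compute (25/29).
Reciprocity: 25 ≡ 1 and 29 ≡ 1 (mod 4), so (25/29) = +(29/25).
Reduce top mod 25: now compute (4/25).
Pull out 2^2: since 25 ≡ 1 (mod 8), (2/25) = +1, so (2/25)^2 = +1.
Reached (1/25) = 1. Collecting the sign flips along the way, the symbol is +1.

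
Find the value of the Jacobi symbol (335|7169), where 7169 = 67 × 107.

Reciprocity: 335 ≡ 3 and 7169 ≡ 1 (mod 4), so (335/7169) = +(7169/335).
Reduce top mod 335: now compute (134/335).
Pull out 2: since 335 ≡ 7 (mod 8), (2/335) = +1.
Reciprocity: 67 ≡ 3 and 335 ≡ 3 (mod 4), so (67/335) = −(335/67).
Reduce top mod 67: now compute (0/67).
Top reduces to 0: gcd > 1, so the symbol is 0.

0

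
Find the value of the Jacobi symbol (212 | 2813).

1

Pull out 2^2: since 2813 ≡ 5 (mod 8), (2/2813) = -1, so (2/2813)^2 = +1.
Reciprocity: 53 ≡ 1 and 2813 ≡ 1 (mod 4), so (53/2813) = +(2813/53).
Reduce top mod 53: now compute (4/53).
Pull out 2^2: since 53 ≡ 5 (mod 8), (2/53) = -1, so (2/53)^2 = +1.
Reached (1/53) = 1. Collecting the sign flips along the way, the symbol is +1.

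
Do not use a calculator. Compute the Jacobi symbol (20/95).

Pull out 2^2: since 95 ≡ 7 (mod 8), (2/95) = +1, so (2/95)^2 = +1.
Reciprocity: 5 ≡ 1 and 95 ≡ 3 (mod 4), so (5/95) = +(95/5).
Reduce top mod 5: now compute (0/5).
Top reduces to 0: gcd > 1, so the symbol is 0.

0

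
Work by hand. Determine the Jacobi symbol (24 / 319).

-1

Pull out 2^3: since 319 ≡ 7 (mod 8), (2/319) = +1, so (2/319)^3 = +1.
Reciprocity: 3 ≡ 3 and 319 ≡ 3 (mod 4), so (3/319) = −(319/3).
Reduce top mod 3: now compute (1/3).
Reached (1/3) = 1. Collecting the sign flips along the way, the symbol is -1.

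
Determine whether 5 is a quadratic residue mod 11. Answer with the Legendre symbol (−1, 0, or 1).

Euler's criterion: (5/11) ≡ 5^5 (mod 11).
5^2 ≡ 3 (mod 11)
5^4 ≡ 9 (mod 11)
5^5 = 5^(4+1) ≡ 1 (mod 11).
Result is 1, so (5/11) = 1.

1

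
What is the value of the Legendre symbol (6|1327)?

-1

Pull out 2: since 1327 ≡ 7 (mod 8), (2/1327) = +1.
Reciprocity: 3 ≡ 3 and 1327 ≡ 3 (mod 4), so (3/1327) = −(1327/3).
Reduce top mod 3: now compute (1/3).
Reached (1/3) = 1. Collecting the sign flips along the way, the symbol is -1.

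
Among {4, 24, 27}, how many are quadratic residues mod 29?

(4/29) = +1 → QR.
(24/29) = +1 → QR.
(27/29) = -1 → non-residue.
Total quadratic residues among the 3: 2.

2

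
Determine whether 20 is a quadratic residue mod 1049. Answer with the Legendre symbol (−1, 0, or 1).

Pull out 2^2: since 1049 ≡ 1 (mod 8), (2/1049) = +1, so (2/1049)^2 = +1.
Reciprocity: 5 ≡ 1 and 1049 ≡ 1 (mod 4), so (5/1049) = +(1049/5).
Reduce top mod 5: now compute (4/5).
Pull out 2^2: since 5 ≡ 5 (mod 8), (2/5) = -1, so (2/5)^2 = +1.
Reached (1/5) = 1. Collecting the sign flips along the way, the symbol is +1.

1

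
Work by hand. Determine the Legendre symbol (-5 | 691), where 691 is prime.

First reduce: -5 ≡ 686 (mod 691).
Pull out 2: since 691 ≡ 3 (mod 8), (2/691) = -1.
Reciprocity: 343 ≡ 3 and 691 ≡ 3 (mod 4), so (343/691) = −(691/343).
Reduce top mod 343: now compute (5/343).
Reciprocity: 5 ≡ 1 and 343 ≡ 3 (mod 4), so (5/343) = +(343/5).
Reduce top mod 5: now compute (3/5).
Reciprocity: 3 ≡ 3 and 5 ≡ 1 (mod 4), so (3/5) = +(5/3).
Reduce top mod 3: now compute (2/3).
Pull out 2: since 3 ≡ 3 (mod 8), (2/3) = -1.
Reached (1/3) = 1. Collecting the sign flips along the way, the symbol is -1.

-1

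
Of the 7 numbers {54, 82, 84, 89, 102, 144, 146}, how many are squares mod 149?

4

(54/149) = +1 → QR.
(82/149) = +1 → QR.
(84/149) = -1 → non-residue.
(89/149) = -1 → non-residue.
(102/149) = +1 → QR.
(144/149) = +1 → QR.
(146/149) = -1 → non-residue.
Total quadratic residues among the 7: 4.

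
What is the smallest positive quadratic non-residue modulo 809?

3

(2/809) = +1, so 2 is a residue.
(3/809) = −1, so 3 is the smallest positive non-residue mod 809.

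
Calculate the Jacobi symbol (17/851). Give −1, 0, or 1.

1

Reciprocity: 17 ≡ 1 and 851 ≡ 3 (mod 4), so (17/851) = +(851/17).
Reduce top mod 17: now compute (1/17).
Reached (1/17) = 1. Collecting the sign flips along the way, the symbol is +1.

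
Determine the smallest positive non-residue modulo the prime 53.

2

(2/53) = −1, so 2 is the smallest positive non-residue mod 53.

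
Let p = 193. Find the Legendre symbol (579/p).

First reduce: 579 ≡ 0 (mod 193).
Top reduces to 0: gcd > 1, so the symbol is 0.

0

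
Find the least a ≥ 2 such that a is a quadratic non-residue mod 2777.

(2/2777) = +1, so 2 is a residue.
(3/2777) = −1, so 3 is the smallest positive non-residue mod 2777.

3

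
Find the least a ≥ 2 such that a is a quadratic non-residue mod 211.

(2/211) = −1, so 2 is the smallest positive non-residue mod 211.

2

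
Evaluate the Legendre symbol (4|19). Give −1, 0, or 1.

Pull out 2^2: since 19 ≡ 3 (mod 8), (2/19) = -1, so (2/19)^2 = +1.
Reached (1/19) = 1. Collecting the sign flips along the way, the symbol is +1.

1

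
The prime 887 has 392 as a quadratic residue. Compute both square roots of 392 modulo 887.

Since 887 ≡ 3 (mod 4), a square root of 392 is 392^((887+1)/4) = 392^222 mod 887.
Repeated squaring: 392^2≡213, 392^4≡132, 392^8≡571, 392^16≡512, 392^32≡479, 392^64≡595, 392^128≡112 (mod 887).
392^222 = 392^(128+64+16+8+4+2) ≡ 167 (mod 887).
Check: 167² = 27889 ≡ 392 (mod 887). The two roots are 167 and 720.

167, 720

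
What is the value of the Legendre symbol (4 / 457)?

Pull out 2^2: since 457 ≡ 1 (mod 8), (2/457) = +1, so (2/457)^2 = +1.
Reached (1/457) = 1. Collecting the sign flips along the way, the symbol is +1.

1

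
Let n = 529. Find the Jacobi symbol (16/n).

1

Pull out 2^4: since 529 ≡ 1 (mod 8), (2/529) = +1, so (2/529)^4 = +1.
Reached (1/529) = 1. Collecting the sign flips along the way, the symbol is +1.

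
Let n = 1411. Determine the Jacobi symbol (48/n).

-1

Pull out 2^4: since 1411 ≡ 3 (mod 8), (2/1411) = -1, so (2/1411)^4 = +1.
Reciprocity: 3 ≡ 3 and 1411 ≡ 3 (mod 4), so (3/1411) = −(1411/3).
Reduce top mod 3: now compute (1/3).
Reached (1/3) = 1. Collecting the sign flips along the way, the symbol is -1.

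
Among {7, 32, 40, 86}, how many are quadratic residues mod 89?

2

(7/89) = -1 → non-residue.
(32/89) = +1 → QR.
(40/89) = +1 → QR.
(86/89) = -1 → non-residue.
Total quadratic residues among the 4: 2.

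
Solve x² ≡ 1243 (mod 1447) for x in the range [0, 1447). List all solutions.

Since 1447 ≡ 3 (mod 4), a square root of 1243 is 1243^((1447+1)/4) = 1243^362 mod 1447.
Repeated squaring: 1243^2≡1100, 1243^4≡308, 1243^8≡809, 1243^16≡437, 1243^32≡1412, 1243^64≡1225, 1243^128≡86, 1243^256≡161 (mod 1447).
1243^362 = 1243^(256+64+32+8+2) ≡ 531 (mod 1447).
Check: 531² = 281961 ≡ 1243 (mod 1447). The two roots are 531 and 916.

531, 916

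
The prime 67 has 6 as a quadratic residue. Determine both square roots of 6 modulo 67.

Since 67 ≡ 3 (mod 4), a square root of 6 is 6^((67+1)/4) = 6^17 mod 67.
Repeated squaring: 6^2≡36, 6^4≡23, 6^8≡60, 6^16≡49 (mod 67).
6^17 = 6^(16+1) ≡ 26 (mod 67).
Check: 26² = 676 ≡ 6 (mod 67). The two roots are 26 and 41.

26, 41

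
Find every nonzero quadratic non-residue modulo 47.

5 10 11 13 15 19 20 22 23 26 29 30 31 33 35 38 39 40 41 43 44 45 46

Square k = 1,…,23 (k and 47−k give the same square):
1²=1, 2²=4, 3²=9, 4²=16, 5²=25, 6²=36, 7²≡2, 8²≡17, 9²≡34, 10²≡6, 11²≡27, 12²≡3, 13²≡28, 14²≡8, 15²≡37, 16²≡21, 17²≡7, 18²≡42, 19²≡32, 20²≡24, 21²≡18, 22²≡14, 23²≡12 (mod 47).
The residues are {1, 2, 3, 4, 6, 7, 8, 9, 12, 14, 16, 17, 18, 21, 24, 25, 27, 28, 32, 34, 36, 37, 42}; the non-residues are the remaining 23 nonzero classes.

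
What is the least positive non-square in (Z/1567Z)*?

3

(2/1567) = +1, so 2 is a residue.
(3/1567) = −1, so 3 is the smallest positive non-residue mod 1567.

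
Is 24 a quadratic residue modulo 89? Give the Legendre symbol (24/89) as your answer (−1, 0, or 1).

-1

Pull out 2^3: since 89 ≡ 1 (mod 8), (2/89) = +1, so (2/89)^3 = +1.
Reciprocity: 3 ≡ 3 and 89 ≡ 1 (mod 4), so (3/89) = +(89/3).
Reduce top mod 3: now compute (2/3).
Pull out 2: since 3 ≡ 3 (mod 8), (2/3) = -1.
Reached (1/3) = 1. Collecting the sign flips along the way, the symbol is -1.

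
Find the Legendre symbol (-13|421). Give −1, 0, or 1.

-1

First reduce: -13 ≡ 408 (mod 421).
Pull out 2^3: since 421 ≡ 5 (mod 8), (2/421) = -1, so (2/421)^3 = -1.
Reciprocity: 51 ≡ 3 and 421 ≡ 1 (mod 4), so (51/421) = +(421/51).
Reduce top mod 51: now compute (13/51).
Reciprocity: 13 ≡ 1 and 51 ≡ 3 (mod 4), so (13/51) = +(51/13).
Reduce top mod 13: now compute (12/13).
Pull out 2^2: since 13 ≡ 5 (mod 8), (2/13) = -1, so (2/13)^2 = +1.
Reciprocity: 3 ≡ 3 and 13 ≡ 1 (mod 4), so (3/13) = +(13/3).
Reduce top mod 3: now compute (1/3).
Reached (1/3) = 1. Collecting the sign flips along the way, the symbol is -1.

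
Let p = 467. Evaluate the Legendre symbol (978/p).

-1

First reduce: 978 ≡ 44 (mod 467).
Pull out 2^2: since 467 ≡ 3 (mod 8), (2/467) = -1, so (2/467)^2 = +1.
Reciprocity: 11 ≡ 3 and 467 ≡ 3 (mod 4), so (11/467) = −(467/11).
Reduce top mod 11: now compute (5/11).
Reciprocity: 5 ≡ 1 and 11 ≡ 3 (mod 4), so (5/11) = +(11/5).
Reduce top mod 5: now compute (1/5).
Reached (1/5) = 1. Collecting the sign flips along the way, the symbol is -1.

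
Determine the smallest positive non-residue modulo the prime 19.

(2/19) = −1, so 2 is the smallest positive non-residue mod 19.

2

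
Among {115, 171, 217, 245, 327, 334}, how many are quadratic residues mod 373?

(115/373) = +1 → QR.
(171/373) = -1 → non-residue.
(217/373) = +1 → QR.
(245/373) = -1 → non-residue.
(327/373) = +1 → QR.
(334/373) = +1 → QR.
Total quadratic residues among the 6: 4.

4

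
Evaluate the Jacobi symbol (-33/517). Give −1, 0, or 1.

0

First reduce: -33 ≡ 484 (mod 517).
Pull out 2^2: since 517 ≡ 5 (mod 8), (2/517) = -1, so (2/517)^2 = +1.
Reciprocity: 121 ≡ 1 and 517 ≡ 1 (mod 4), so (121/517) = +(517/121).
Reduce top mod 121: now compute (33/121).
Reciprocity: 33 ≡ 1 and 121 ≡ 1 (mod 4), so (33/121) = +(121/33).
Reduce top mod 33: now compute (22/33).
Pull out 2: since 33 ≡ 1 (mod 8), (2/33) = +1.
Reciprocity: 11 ≡ 3 and 33 ≡ 1 (mod 4), so (11/33) = +(33/11).
Reduce top mod 11: now compute (0/11).
Top reduces to 0: gcd > 1, so the symbol is 0.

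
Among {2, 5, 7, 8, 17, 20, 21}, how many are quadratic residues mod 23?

(2/23) = +1 → QR.
(5/23) = -1 → non-residue.
(7/23) = -1 → non-residue.
(8/23) = +1 → QR.
(17/23) = -1 → non-residue.
(20/23) = -1 → non-residue.
(21/23) = -1 → non-residue.
Total quadratic residues among the 7: 2.

2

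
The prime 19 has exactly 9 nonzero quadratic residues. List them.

Square k = 1,…,9 (k and 19−k give the same square):
1²=1, 2²=4, 3²=9, 4²=16, 5²≡6, 6²≡17, 7²≡11, 8²≡7, 9²≡5 (mod 19).
So the quadratic residues mod 19 are {1, 4, 5, 6, 7, 9, 11, 16, 17}.

1, 4, 5, 6, 7, 9, 11, 16, 17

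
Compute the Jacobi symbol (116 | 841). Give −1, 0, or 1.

0

Pull out 2^2: since 841 ≡ 1 (mod 8), (2/841) = +1, so (2/841)^2 = +1.
Reciprocity: 29 ≡ 1 and 841 ≡ 1 (mod 4), so (29/841) = +(841/29).
Reduce top mod 29: now compute (0/29).
Top reduces to 0: gcd > 1, so the symbol is 0.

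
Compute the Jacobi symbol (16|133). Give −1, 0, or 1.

1

Pull out 2^4: since 133 ≡ 5 (mod 8), (2/133) = -1, so (2/133)^4 = +1.
Reached (1/133) = 1. Collecting the sign flips along the way, the symbol is +1.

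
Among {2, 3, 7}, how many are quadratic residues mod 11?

1

(2/11) = -1 → non-residue.
(3/11) = +1 → QR.
(7/11) = -1 → non-residue.
Total quadratic residues among the 3: 1.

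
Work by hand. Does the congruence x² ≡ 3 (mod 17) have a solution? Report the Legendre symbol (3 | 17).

Reciprocity: 3 ≡ 3 and 17 ≡ 1 (mod 4), so (3/17) = +(17/3).
Reduce top mod 3: now compute (2/3).
Pull out 2: since 3 ≡ 3 (mod 8), (2/3) = -1.
Reached (1/3) = 1. Collecting the sign flips along the way, the symbol is -1.

-1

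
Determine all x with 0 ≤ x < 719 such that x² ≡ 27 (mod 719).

Since 719 ≡ 3 (mod 4), a square root of 27 is 27^((719+1)/4) = 27^180 mod 719.
Repeated squaring: 27^2≡10, 27^4≡100, 27^8≡653, 27^16≡42, 27^32≡326, 27^64≡583, 27^128≡521 (mod 719).
27^180 = 27^(128+32+16+4) ≡ 226 (mod 719).
Check: 226² = 51076 ≡ 27 (mod 719). The two roots are 226 and 493.

226, 493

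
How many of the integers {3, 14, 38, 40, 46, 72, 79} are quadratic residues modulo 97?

(3/97) = +1 → QR.
(14/97) = -1 → non-residue.
(38/97) = -1 → non-residue.
(40/97) = -1 → non-residue.
(46/97) = -1 → non-residue.
(72/97) = +1 → QR.
(79/97) = +1 → QR.
Total quadratic residues among the 7: 3.

3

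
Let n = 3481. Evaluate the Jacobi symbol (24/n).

1

Pull out 2^3: since 3481 ≡ 1 (mod 8), (2/3481) = +1, so (2/3481)^3 = +1.
Reciprocity: 3 ≡ 3 and 3481 ≡ 1 (mod 4), so (3/3481) = +(3481/3).
Reduce top mod 3: now compute (1/3).
Reached (1/3) = 1. Collecting the sign flips along the way, the symbol is +1.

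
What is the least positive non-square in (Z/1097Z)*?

3

(2/1097) = +1, so 2 is a residue.
(3/1097) = −1, so 3 is the smallest positive non-residue mod 1097.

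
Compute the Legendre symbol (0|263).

0

Top reduces to 0: gcd > 1, so the symbol is 0.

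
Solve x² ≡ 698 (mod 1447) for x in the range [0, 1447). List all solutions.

245, 1202

Since 1447 ≡ 3 (mod 4), a square root of 698 is 698^((1447+1)/4) = 698^362 mod 1447.
Repeated squaring: 698^2≡1012, 698^4≡1115, 698^8≡252, 698^16≡1283, 698^32≡850, 698^64≡447, 698^128≡123, 698^256≡659 (mod 1447).
698^362 = 698^(256+64+32+8+2) ≡ 1202 (mod 1447).
Check: 1202² = 1444804 ≡ 698 (mod 1447). The two roots are 245 and 1202.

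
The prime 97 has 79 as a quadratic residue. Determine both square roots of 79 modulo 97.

97 ≡ 1 (mod 4), so we find a root by search.
Trying successive values, 46² = 2116 ≡ 79 (mod 97). The other root is 97 − 46 = 51.

46, 51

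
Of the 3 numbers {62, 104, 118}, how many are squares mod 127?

2

(62/127) = +1 → QR.
(104/127) = +1 → QR.
(118/127) = -1 → non-residue.
Total quadratic residues among the 3: 2.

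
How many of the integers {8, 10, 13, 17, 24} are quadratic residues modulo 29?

(8/29) = -1 → non-residue.
(10/29) = -1 → non-residue.
(13/29) = +1 → QR.
(17/29) = -1 → non-residue.
(24/29) = +1 → QR.
Total quadratic residues among the 5: 2.

2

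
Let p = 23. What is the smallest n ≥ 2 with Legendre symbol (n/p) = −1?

(2/23) = +1, so 2 is a residue.
(3/23) = +1, so 3 is a residue.
(4/23) = +1, so 4 is a residue.
(5/23) = −1, so 5 is the smallest positive non-residue mod 23.

5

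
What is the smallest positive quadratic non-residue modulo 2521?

(2/2521) = +1, so 2 is a residue.
(3/2521) = +1, so 3 is a residue.
(4/2521) = +1, so 4 is a residue.
(5/2521) = +1, so 5 is a residue.
(6/2521) = +1, so 6 is a residue.
(7/2521) = +1, so 7 is a residue.
(8/2521) = +1, so 8 is a residue.
(9/2521) = +1, so 9 is a residue.
(10/2521) = +1, so 10 is a residue.
(11/2521) = −1, so 11 is the smallest positive non-residue mod 2521.

11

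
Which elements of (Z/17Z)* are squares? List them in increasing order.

1 2 4 8 9 13 15 16

Square k = 1,…,8 (k and 17−k give the same square):
1²=1, 2²=4, 3²=9, 4²=16, 5²≡8, 6²≡2, 7²≡15, 8²≡13 (mod 17).
So the quadratic residues mod 17 are {1, 2, 4, 8, 9, 13, 15, 16}.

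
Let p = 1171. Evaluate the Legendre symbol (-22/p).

Euler's criterion: (-22/1171) ≡ 1149^585 (mod 1171).
1149^2 ≡ 484 (mod 1171)
1149^4 ≡ 56 (mod 1171)
1149^8 ≡ 794 (mod 1171)
1149^16 ≡ 438 (mod 1171)
1149^32 ≡ 971 (mod 1171)
1149^64 ≡ 186 (mod 1171)
1149^128 ≡ 637 (mod 1171)
1149^256 ≡ 603 (mod 1171)
1149^512 ≡ 599 (mod 1171)
1149^585 = 1149^(512+64+8+1) ≡ 1170 (mod 1171).
Result is 1170 ≡ −1, so (-22/1171) = −1.

-1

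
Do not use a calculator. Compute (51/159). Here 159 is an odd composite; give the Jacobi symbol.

Reciprocity: 51 ≡ 3 and 159 ≡ 3 (mod 4), so (51/159) = −(159/51).
Reduce top mod 51: now compute (6/51).
Pull out 2: since 51 ≡ 3 (mod 8), (2/51) = -1.
Reciprocity: 3 ≡ 3 and 51 ≡ 3 (mod 4), so (3/51) = −(51/3).
Reduce top mod 3: now compute (0/3).
Top reduces to 0: gcd > 1, so the symbol is 0.

0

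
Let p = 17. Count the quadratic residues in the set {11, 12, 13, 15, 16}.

(11/17) = -1 → non-residue.
(12/17) = -1 → non-residue.
(13/17) = +1 → QR.
(15/17) = +1 → QR.
(16/17) = +1 → QR.
Total quadratic residues among the 5: 3.

3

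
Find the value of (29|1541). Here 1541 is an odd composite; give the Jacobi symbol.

1

Reciprocity: 29 ≡ 1 and 1541 ≡ 1 (mod 4), so (29/1541) = +(1541/29).
Reduce top mod 29: now compute (4/29).
Pull out 2^2: since 29 ≡ 5 (mod 8), (2/29) = -1, so (2/29)^2 = +1.
Reached (1/29) = 1. Collecting the sign flips along the way, the symbol is +1.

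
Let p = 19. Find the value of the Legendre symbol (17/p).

Reciprocity: 17 ≡ 1 and 19 ≡ 3 (mod 4), so (17/19) = +(19/17).
Reduce top mod 17: now compute (2/17).
Pull out 2: since 17 ≡ 1 (mod 8), (2/17) = +1.
Reached (1/17) = 1. Collecting the sign flips along the way, the symbol is +1.

1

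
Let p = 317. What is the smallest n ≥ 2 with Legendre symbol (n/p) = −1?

(2/317) = −1, so 2 is the smallest positive non-residue mod 317.

2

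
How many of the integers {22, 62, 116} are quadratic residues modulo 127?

(22/127) = +1 → QR.
(62/127) = +1 → QR.
(116/127) = -1 → non-residue.
Total quadratic residues among the 3: 2.

2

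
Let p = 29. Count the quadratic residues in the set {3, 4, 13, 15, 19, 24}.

3

(3/29) = -1 → non-residue.
(4/29) = +1 → QR.
(13/29) = +1 → QR.
(15/29) = -1 → non-residue.
(19/29) = -1 → non-residue.
(24/29) = +1 → QR.
Total quadratic residues among the 6: 3.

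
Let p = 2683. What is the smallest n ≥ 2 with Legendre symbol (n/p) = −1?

(2/2683) = −1, so 2 is the smallest positive non-residue mod 2683.

2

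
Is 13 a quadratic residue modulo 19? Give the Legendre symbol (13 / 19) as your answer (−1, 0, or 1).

Reciprocity: 13 ≡ 1 and 19 ≡ 3 (mod 4), so (13/19) = +(19/13).
Reduce top mod 13: now compute (6/13).
Pull out 2: since 13 ≡ 5 (mod 8), (2/13) = -1.
Reciprocity: 3 ≡ 3 and 13 ≡ 1 (mod 4), so (3/13) = +(13/3).
Reduce top mod 3: now compute (1/3).
Reached (1/3) = 1. Collecting the sign flips along the way, the symbol is -1.

-1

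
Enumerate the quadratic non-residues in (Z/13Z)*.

2 5 6 7 8 11

Square k = 1,…,6 (k and 13−k give the same square):
1²=1, 2²=4, 3²=9, 4²≡3, 5²≡12, 6²≡10 (mod 13).
The residues are {1, 3, 4, 9, 10, 12}; the non-residues are the remaining 6 nonzero classes.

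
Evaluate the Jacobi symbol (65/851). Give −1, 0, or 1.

-1

Reciprocity: 65 ≡ 1 and 851 ≡ 3 (mod 4), so (65/851) = +(851/65).
Reduce top mod 65: now compute (6/65).
Pull out 2: since 65 ≡ 1 (mod 8), (2/65) = +1.
Reciprocity: 3 ≡ 3 and 65 ≡ 1 (mod 4), so (3/65) = +(65/3).
Reduce top mod 3: now compute (2/3).
Pull out 2: since 3 ≡ 3 (mod 8), (2/3) = -1.
Reached (1/3) = 1. Collecting the sign flips along the way, the symbol is -1.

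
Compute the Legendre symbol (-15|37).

-1

First reduce: -15 ≡ 22 (mod 37).
Pull out 2: since 37 ≡ 5 (mod 8), (2/37) = -1.
Reciprocity: 11 ≡ 3 and 37 ≡ 1 (mod 4), so (11/37) = +(37/11).
Reduce top mod 11: now compute (4/11).
Pull out 2^2: since 11 ≡ 3 (mod 8), (2/11) = -1, so (2/11)^2 = +1.
Reached (1/11) = 1. Collecting the sign flips along the way, the symbol is -1.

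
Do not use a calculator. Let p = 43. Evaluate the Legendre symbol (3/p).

-1

Reciprocity: 3 ≡ 3 and 43 ≡ 3 (mod 4), so (3/43) = −(43/3).
Reduce top mod 3: now compute (1/3).
Reached (1/3) = 1. Collecting the sign flips along the way, the symbol is -1.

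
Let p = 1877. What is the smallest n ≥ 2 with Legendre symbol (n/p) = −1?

(2/1877) = −1, so 2 is the smallest positive non-residue mod 1877.

2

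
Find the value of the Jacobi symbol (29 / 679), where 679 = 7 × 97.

Reciprocity: 29 ≡ 1 and 679 ≡ 3 (mod 4), so (29/679) = +(679/29).
Reduce top mod 29: now compute (12/29).
Pull out 2^2: since 29 ≡ 5 (mod 8), (2/29) = -1, so (2/29)^2 = +1.
Reciprocity: 3 ≡ 3 and 29 ≡ 1 (mod 4), so (3/29) = +(29/3).
Reduce top mod 3: now compute (2/3).
Pull out 2: since 3 ≡ 3 (mod 8), (2/3) = -1.
Reached (1/3) = 1. Collecting the sign flips along the way, the symbol is -1.

-1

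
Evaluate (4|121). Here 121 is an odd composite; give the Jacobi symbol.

1

Pull out 2^2: since 121 ≡ 1 (mod 8), (2/121) = +1, so (2/121)^2 = +1.
Reached (1/121) = 1. Collecting the sign flips along the way, the symbol is +1.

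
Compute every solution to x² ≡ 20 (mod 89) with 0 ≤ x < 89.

89 ≡ 1 (mod 4), so we find a root by search.
Trying successive values, 38² = 1444 ≡ 20 (mod 89). The other root is 89 − 38 = 51.

38, 51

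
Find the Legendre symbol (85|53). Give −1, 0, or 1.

-1

Euler's criterion: (85/53) ≡ 32^26 (mod 53).
32^2 ≡ 17 (mod 53)
32^4 ≡ 24 (mod 53)
32^8 ≡ 46 (mod 53)
32^16 ≡ 49 (mod 53)
32^26 = 32^(16+8+2) ≡ 52 (mod 53).
Result is 52 ≡ −1, so (85/53) = −1.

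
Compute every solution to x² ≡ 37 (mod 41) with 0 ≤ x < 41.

41 ≡ 1 (mod 4), so we find a root by search.
Trying successive values, 18² = 324 ≡ 37 (mod 41). The other root is 41 − 18 = 23.

18, 23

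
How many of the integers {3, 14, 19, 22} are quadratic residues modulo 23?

(3/23) = +1 → QR.
(14/23) = -1 → non-residue.
(19/23) = -1 → non-residue.
(22/23) = -1 → non-residue.
Total quadratic residues among the 4: 1.

1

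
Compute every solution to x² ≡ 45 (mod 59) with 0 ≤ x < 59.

24, 35

Since 59 ≡ 3 (mod 4), a square root of 45 is 45^((59+1)/4) = 45^15 mod 59.
Repeated squaring: 45^2≡19, 45^4≡7, 45^8≡49 (mod 59).
45^15 = 45^(8+4+2+1) ≡ 35 (mod 59).
Check: 35² = 1225 ≡ 45 (mod 59). The two roots are 24 and 35.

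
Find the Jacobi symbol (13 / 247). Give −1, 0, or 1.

0

Reciprocity: 13 ≡ 1 and 247 ≡ 3 (mod 4), so (13/247) = +(247/13).
Reduce top mod 13: now compute (0/13).
Top reduces to 0: gcd > 1, so the symbol is 0.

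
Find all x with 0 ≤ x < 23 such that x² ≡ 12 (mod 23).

9, 14

Since 23 ≡ 3 (mod 4), a square root of 12 is 12^((23+1)/4) = 12^6 mod 23.
Repeated squaring: 12^2≡6, 12^4≡13 (mod 23).
12^6 = 12^(4+2) ≡ 9 (mod 23).
Check: 9² = 81 ≡ 12 (mod 23). The two roots are 9 and 14.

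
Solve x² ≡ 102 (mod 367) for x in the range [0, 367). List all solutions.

Since 367 ≡ 3 (mod 4), a square root of 102 is 102^((367+1)/4) = 102^92 mod 367.
Repeated squaring: 102^2≡128, 102^4≡236, 102^8≡279, 102^16≡37, 102^32≡268, 102^64≡259 (mod 367).
102^92 = 102^(64+16+8+4) ≡ 319 (mod 367).
Check: 319² = 101761 ≡ 102 (mod 367). The two roots are 48 and 319.

48, 319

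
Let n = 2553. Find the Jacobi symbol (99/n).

Reciprocity: 99 ≡ 3 and 2553 ≡ 1 (mod 4), so (99/2553) = +(2553/99).
Reduce top mod 99: now compute (78/99).
Pull out 2: since 99 ≡ 3 (mod 8), (2/99) = -1.
Reciprocity: 39 ≡ 3 and 99 ≡ 3 (mod 4), so (39/99) = −(99/39).
Reduce top mod 39: now compute (21/39).
Reciprocity: 21 ≡ 1 and 39 ≡ 3 (mod 4), so (21/39) = +(39/21).
Reduce top mod 21: now compute (18/21).
Pull out 2: since 21 ≡ 5 (mod 8), (2/21) = -1.
Reciprocity: 9 ≡ 1 and 21 ≡ 1 (mod 4), so (9/21) = +(21/9).
Reduce top mod 9: now compute (3/9).
Reciprocity: 3 ≡ 3 and 9 ≡ 1 (mod 4), so (3/9) = +(9/3).
Reduce top mod 3: now compute (0/3).
Top reduces to 0: gcd > 1, so the symbol is 0.

0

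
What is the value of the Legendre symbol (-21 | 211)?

Euler's criterion: (-21/211) ≡ 190^105 (mod 211).
190^2 ≡ 19 (mod 211)
190^4 ≡ 150 (mod 211)
190^8 ≡ 134 (mod 211)
190^16 ≡ 21 (mod 211)
190^32 ≡ 19 (mod 211)
190^64 ≡ 150 (mod 211)
190^105 = 190^(64+32+8+1) ≡ 210 (mod 211).
Result is 210 ≡ −1, so (-21/211) = −1.

-1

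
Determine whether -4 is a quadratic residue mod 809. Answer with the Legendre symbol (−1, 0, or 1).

1

First reduce: -4 ≡ 805 (mod 809).
Reciprocity: 805 ≡ 1 and 809 ≡ 1 (mod 4), so (805/809) = +(809/805).
Reduce top mod 805: now compute (4/805).
Pull out 2^2: since 805 ≡ 5 (mod 8), (2/805) = -1, so (2/805)^2 = +1.
Reached (1/805) = 1. Collecting the sign flips along the way, the symbol is +1.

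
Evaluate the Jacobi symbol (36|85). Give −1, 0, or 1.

Pull out 2^2: since 85 ≡ 5 (mod 8), (2/85) = -1, so (2/85)^2 = +1.
Reciprocity: 9 ≡ 1 and 85 ≡ 1 (mod 4), so (9/85) = +(85/9).
Reduce top mod 9: now compute (4/9).
Pull out 2^2: since 9 ≡ 1 (mod 8), (2/9) = +1, so (2/9)^2 = +1.
Reached (1/9) = 1. Collecting the sign flips along the way, the symbol is +1.

1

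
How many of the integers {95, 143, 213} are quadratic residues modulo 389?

3

(95/389) = +1 → QR.
(143/389) = +1 → QR.
(213/389) = +1 → QR.
Total quadratic residues among the 3: 3.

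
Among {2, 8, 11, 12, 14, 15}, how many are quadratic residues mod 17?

3

(2/17) = +1 → QR.
(8/17) = +1 → QR.
(11/17) = -1 → non-residue.
(12/17) = -1 → non-residue.
(14/17) = -1 → non-residue.
(15/17) = +1 → QR.
Total quadratic residues among the 6: 3.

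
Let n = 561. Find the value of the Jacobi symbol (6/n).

Pull out 2: since 561 ≡ 1 (mod 8), (2/561) = +1.
Reciprocity: 3 ≡ 3 and 561 ≡ 1 (mod 4), so (3/561) = +(561/3).
Reduce top mod 3: now compute (0/3).
Top reduces to 0: gcd > 1, so the symbol is 0.

0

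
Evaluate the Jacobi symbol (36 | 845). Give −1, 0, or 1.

Pull out 2^2: since 845 ≡ 5 (mod 8), (2/845) = -1, so (2/845)^2 = +1.
Reciprocity: 9 ≡ 1 and 845 ≡ 1 (mod 4), so (9/845) = +(845/9).
Reduce top mod 9: now compute (8/9).
Pull out 2^3: since 9 ≡ 1 (mod 8), (2/9) = +1, so (2/9)^3 = +1.
Reached (1/9) = 1. Collecting the sign flips along the way, the symbol is +1.

1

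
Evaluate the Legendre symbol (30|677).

-1

Pull out 2: since 677 ≡ 5 (mod 8), (2/677) = -1.
Reciprocity: 15 ≡ 3 and 677 ≡ 1 (mod 4), so (15/677) = +(677/15).
Reduce top mod 15: now compute (2/15).
Pull out 2: since 15 ≡ 7 (mod 8), (2/15) = +1.
Reached (1/15) = 1. Collecting the sign flips along the way, the symbol is -1.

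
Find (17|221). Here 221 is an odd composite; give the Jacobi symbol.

Reciprocity: 17 ≡ 1 and 221 ≡ 1 (mod 4), so (17/221) = +(221/17).
Reduce top mod 17: now compute (0/17).
Top reduces to 0: gcd > 1, so the symbol is 0.

0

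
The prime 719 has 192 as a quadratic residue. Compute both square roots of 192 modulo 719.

356, 363

Since 719 ≡ 3 (mod 4), a square root of 192 is 192^((719+1)/4) = 192^180 mod 719.
Repeated squaring: 192^2≡195, 192^4≡637, 192^8≡253, 192^16≡18, 192^32≡324, 192^64≡2, 192^128≡4 (mod 719).
192^180 = 192^(128+32+16+4) ≡ 363 (mod 719).
Check: 363² = 131769 ≡ 192 (mod 719). The two roots are 356 and 363.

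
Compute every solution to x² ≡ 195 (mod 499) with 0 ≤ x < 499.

Since 499 ≡ 3 (mod 4), a square root of 195 is 195^((499+1)/4) = 195^125 mod 499.
Repeated squaring: 195^2≡101, 195^4≡221, 195^8≡438, 195^16≡228, 195^32≡88, 195^64≡259 (mod 499).
195^125 = 195^(64+32+16+8+4+1) ≡ 131 (mod 499).
Check: 131² = 17161 ≡ 195 (mod 499). The two roots are 131 and 368.

131, 368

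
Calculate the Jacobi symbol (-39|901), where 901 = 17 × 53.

1

First reduce: -39 ≡ 862 (mod 901).
Pull out 2: since 901 ≡ 5 (mod 8), (2/901) = -1.
Reciprocity: 431 ≡ 3 and 901 ≡ 1 (mod 4), so (431/901) = +(901/431).
Reduce top mod 431: now compute (39/431).
Reciprocity: 39 ≡ 3 and 431 ≡ 3 (mod 4), so (39/431) = −(431/39).
Reduce top mod 39: now compute (2/39).
Pull out 2: since 39 ≡ 7 (mod 8), (2/39) = +1.
Reached (1/39) = 1. Collecting the sign flips along the way, the symbol is +1.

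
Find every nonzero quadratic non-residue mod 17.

3,5,6,7,10,11,12,14

Square k = 1,…,8 (k and 17−k give the same square):
1²=1, 2²=4, 3²=9, 4²=16, 5²≡8, 6²≡2, 7²≡15, 8²≡13 (mod 17).
The residues are {1, 2, 4, 8, 9, 13, 15, 16}; the non-residues are the remaining 8 nonzero classes.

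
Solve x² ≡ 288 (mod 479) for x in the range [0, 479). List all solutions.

Since 479 ≡ 3 (mod 4), a square root of 288 is 288^((479+1)/4) = 288^120 mod 479.
Repeated squaring: 288^2≡77, 288^4≡181, 288^8≡189, 288^16≡275, 288^32≡422, 288^64≡375 (mod 479).
288^120 = 288^(64+32+16+8) ≡ 151 (mod 479).
Check: 151² = 22801 ≡ 288 (mod 479). The two roots are 151 and 328.

151, 328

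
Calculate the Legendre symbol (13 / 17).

1

Euler's criterion: (13/17) ≡ 13^8 (mod 17).
13^2 ≡ 16 (mod 17)
13^4 ≡ 1 (mod 17)
13^8 ≡ 1 (mod 17)
13^8 = 13^(8) ≡ 1 (mod 17).
Result is 1, so (13/17) = 1.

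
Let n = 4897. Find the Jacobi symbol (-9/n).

1

First reduce: -9 ≡ 4888 (mod 4897).
Pull out 2^3: since 4897 ≡ 1 (mod 8), (2/4897) = +1, so (2/4897)^3 = +1.
Reciprocity: 611 ≡ 3 and 4897 ≡ 1 (mod 4), so (611/4897) = +(4897/611).
Reduce top mod 611: now compute (9/611).
Reciprocity: 9 ≡ 1 and 611 ≡ 3 (mod 4), so (9/611) = +(611/9).
Reduce top mod 9: now compute (8/9).
Pull out 2^3: since 9 ≡ 1 (mod 8), (2/9) = +1, so (2/9)^3 = +1.
Reached (1/9) = 1. Collecting the sign flips along the way, the symbol is +1.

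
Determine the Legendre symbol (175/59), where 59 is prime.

First reduce: 175 ≡ 57 (mod 59).
Reciprocity: 57 ≡ 1 and 59 ≡ 3 (mod 4), so (57/59) = +(59/57).
Reduce top mod 57: now compute (2/57).
Pull out 2: since 57 ≡ 1 (mod 8), (2/57) = +1.
Reached (1/57) = 1. Collecting the sign flips along the way, the symbol is +1.

1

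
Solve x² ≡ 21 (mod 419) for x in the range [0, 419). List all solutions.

46, 373

Since 419 ≡ 3 (mod 4), a square root of 21 is 21^((419+1)/4) = 21^105 mod 419.
Repeated squaring: 21^2≡22, 21^4≡65, 21^8≡35, 21^16≡387, 21^32≡186, 21^64≡238 (mod 419).
21^105 = 21^(64+32+8+1) ≡ 373 (mod 419).
Check: 373² = 139129 ≡ 21 (mod 419). The two roots are 46 and 373.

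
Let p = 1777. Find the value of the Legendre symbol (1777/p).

0

First reduce: 1777 ≡ 0 (mod 1777).
Top reduces to 0: gcd > 1, so the symbol is 0.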